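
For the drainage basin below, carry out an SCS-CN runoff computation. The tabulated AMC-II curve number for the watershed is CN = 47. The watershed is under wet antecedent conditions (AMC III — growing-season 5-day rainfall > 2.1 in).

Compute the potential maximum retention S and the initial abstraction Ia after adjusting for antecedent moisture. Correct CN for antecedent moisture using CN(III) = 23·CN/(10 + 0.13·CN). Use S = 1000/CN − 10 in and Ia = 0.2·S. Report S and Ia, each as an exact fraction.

Adjust CN=47 to AMC III: 23·47/(10 + 0.13·47) → 1081 ÷ (1611/100) = 108100/1611 ≈ 67.101
Max retention: S = 1000/(108100/1611) − 10 = 5300/1081 in (≈ 4.903 in)
Ia = 0.2S: 0.2·4.903 = 0.981 in (exactly 1060/1081)

S = 5300/1081 in ≈ 4.903 in; Ia = 1060/1081 in ≈ 0.981 in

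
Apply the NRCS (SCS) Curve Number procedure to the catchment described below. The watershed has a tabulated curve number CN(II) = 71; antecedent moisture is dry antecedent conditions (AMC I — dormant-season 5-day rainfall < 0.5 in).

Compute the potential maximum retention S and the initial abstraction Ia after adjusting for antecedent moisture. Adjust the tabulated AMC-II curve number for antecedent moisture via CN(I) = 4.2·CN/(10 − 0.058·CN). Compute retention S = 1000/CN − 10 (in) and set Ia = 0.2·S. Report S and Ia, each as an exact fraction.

CN(I) from CN(II)=71: (4.2·71)/(10 − 0.058·71) = 149100/2941 ≈ 50.697
Max retention: S = 1000/(149100/2941) − 10 = 14500/1491 in (≈ 9.725 in)
Initial abstraction Ia = S/5 = (14500/1491)/5 = 2900/1491 ≈ 1.945 in

S = 14500/1491 in ≈ 9.725 in; Ia = 2900/1491 in ≈ 1.945 in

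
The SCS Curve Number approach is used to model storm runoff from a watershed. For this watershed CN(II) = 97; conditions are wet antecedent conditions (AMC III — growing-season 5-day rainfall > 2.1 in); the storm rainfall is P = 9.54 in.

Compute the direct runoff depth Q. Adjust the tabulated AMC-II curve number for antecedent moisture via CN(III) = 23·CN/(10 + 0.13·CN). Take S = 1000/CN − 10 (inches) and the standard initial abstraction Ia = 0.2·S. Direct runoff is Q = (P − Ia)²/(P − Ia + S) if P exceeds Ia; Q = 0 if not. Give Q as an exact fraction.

CN(III) from CN(II)=97: (23·97)/(10 + 0.13·97) = 223100/2261 ≈ 98.673
S = 1000/(223100/2261) − 10 = 300/2231 in ≈ 0.134 in
Ia = 0.2·(300/2231) = 60/2231 in ≈ 0.027 in
Since P=9.540 > Ia=0.027: effective rainfall P−Ia = 1061187/111550 in
Q = (1061187/111550)²/((1061187/111550) + 300/2231) = (1126117848969/12443402500)/(1076187/111550) = 375372616323/40016219950 in ≈ 9.381 in

Q = 375372616323/40016219950 in ≈ 9.381 in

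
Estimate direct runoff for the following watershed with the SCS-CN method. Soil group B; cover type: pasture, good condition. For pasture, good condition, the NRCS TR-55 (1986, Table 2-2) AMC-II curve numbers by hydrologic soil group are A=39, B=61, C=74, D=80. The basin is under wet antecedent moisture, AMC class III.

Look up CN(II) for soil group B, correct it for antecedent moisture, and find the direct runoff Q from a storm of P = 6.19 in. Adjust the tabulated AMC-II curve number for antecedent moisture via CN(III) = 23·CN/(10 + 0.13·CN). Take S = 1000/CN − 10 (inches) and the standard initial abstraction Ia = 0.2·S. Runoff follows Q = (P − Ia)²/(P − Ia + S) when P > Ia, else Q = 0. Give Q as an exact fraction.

NRCS table: pasture, good condition, soil group B → CN(II) = 61
Wet (AMC III): CN(III) = 23·61/(10 + 0.13·61) = 1403/(1793/100) = 140300/1793 ≈ 78.249
S = 1000/(140300/1793) − 10 = 3900/1403 in ≈ 2.780 in
Ia = 0.2S: 0.2·2.780 = 0.556 in (exactly 780/1403)
Since P=6.190 > Ia=0.556: effective rainfall P−Ia = 790457/140300 in
Q = (790457/140300)²/((790457/140300) + 3900/1403) = (624822268849/19684090000)/(1180457/140300) = 624822268849/165618117100 in ≈ 3.773 in

Q = 624822268849/165618117100 in ≈ 3.773 in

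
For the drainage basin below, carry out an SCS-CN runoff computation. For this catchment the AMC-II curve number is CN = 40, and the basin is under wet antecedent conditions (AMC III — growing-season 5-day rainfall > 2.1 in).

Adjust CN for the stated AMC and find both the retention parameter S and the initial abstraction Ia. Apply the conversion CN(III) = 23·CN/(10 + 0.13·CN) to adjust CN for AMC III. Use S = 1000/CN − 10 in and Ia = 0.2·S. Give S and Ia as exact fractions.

S = 150/23 in ≈ 6.522 in; Ia = 30/23 in ≈ 1.304 in

CN(III) from CN(II)=40: (23·40)/(10 + 0.13·40) = 1150/19 ≈ 60.526
Max retention: S = 1000/(1150/19) − 10 = 150/23 in (≈ 6.522 in)
Initial abstraction Ia = S/5 = (150/23)/5 = 30/23 ≈ 1.304 in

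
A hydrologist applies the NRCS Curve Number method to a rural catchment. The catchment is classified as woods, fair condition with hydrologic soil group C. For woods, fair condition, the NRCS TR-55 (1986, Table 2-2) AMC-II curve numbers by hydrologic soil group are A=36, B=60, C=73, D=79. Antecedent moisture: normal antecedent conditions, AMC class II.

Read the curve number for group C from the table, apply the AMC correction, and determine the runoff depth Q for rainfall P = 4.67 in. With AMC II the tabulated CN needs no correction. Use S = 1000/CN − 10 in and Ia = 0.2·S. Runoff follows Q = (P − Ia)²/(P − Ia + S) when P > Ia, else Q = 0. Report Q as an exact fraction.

NRCS table: woods, fair condition, soil group C → CN(II) = 73
CN(II) = 73; AMC II needs no correction.
S = 1000/73 − 10 = 270/73 in ≈ 3.699 in
Ia = 0.2S: 0.2·3.699 = 0.740 in (exactly 54/73)
P − Ia = 4.670 − 0.740 = 28691/7300 ≈ 3.930 in (> 0, runoff occurs)
Q: (28691/7300)² ÷ (55691/7300) = 823173481/406544300 in (≈ 2.025 in)

Q = 823173481/406544300 in ≈ 2.025 in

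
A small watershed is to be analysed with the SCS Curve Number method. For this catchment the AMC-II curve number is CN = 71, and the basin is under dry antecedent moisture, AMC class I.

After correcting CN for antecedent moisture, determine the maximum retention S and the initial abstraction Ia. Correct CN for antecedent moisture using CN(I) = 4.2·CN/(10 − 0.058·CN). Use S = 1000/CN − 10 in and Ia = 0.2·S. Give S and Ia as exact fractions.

S = 14500/1491 in ≈ 9.725 in; Ia = 2900/1491 in ≈ 1.945 in

CN(I) from CN(II)=71: (4.2·71)/(10 − 0.058·71) = 149100/2941 ≈ 50.697
Max retention: S = 1000/(149100/2941) − 10 = 14500/1491 in (≈ 9.725 in)
Ia = 0.2S: 0.2·9.725 = 1.945 in (exactly 2900/1491)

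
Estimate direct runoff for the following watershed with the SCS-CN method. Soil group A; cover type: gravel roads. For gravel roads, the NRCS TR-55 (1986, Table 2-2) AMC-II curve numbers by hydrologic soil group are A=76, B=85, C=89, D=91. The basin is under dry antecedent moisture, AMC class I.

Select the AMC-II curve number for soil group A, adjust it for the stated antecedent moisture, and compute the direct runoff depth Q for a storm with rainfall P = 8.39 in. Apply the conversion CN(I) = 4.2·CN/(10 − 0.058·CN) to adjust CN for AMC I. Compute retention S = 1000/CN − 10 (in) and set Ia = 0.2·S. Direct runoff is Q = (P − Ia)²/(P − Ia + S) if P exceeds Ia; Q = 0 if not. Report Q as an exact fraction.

NRCS table: gravel roads, soil group A → CN(II) = 76
CN(I) from CN(II)=76: (4.2·76)/(10 − 0.058·76) = 13300/233 ≈ 57.082
Retention S: 1000/CN − 10 with CN=57.082 → S = 1000/133 ≈ 7.519 in
Ia = 0.2S: 0.2·7.519 = 1.504 in (exactly 200/133)
P − Ia = 8.390 − 1.504 = 91587/13300 ≈ 6.886 in (> 0, runoff occurs)
Q: (91587/13300)² ÷ (191587/13300) = 8388178569/2548107100 in (≈ 3.292 in)

Q = 8388178569/2548107100 in ≈ 3.292 in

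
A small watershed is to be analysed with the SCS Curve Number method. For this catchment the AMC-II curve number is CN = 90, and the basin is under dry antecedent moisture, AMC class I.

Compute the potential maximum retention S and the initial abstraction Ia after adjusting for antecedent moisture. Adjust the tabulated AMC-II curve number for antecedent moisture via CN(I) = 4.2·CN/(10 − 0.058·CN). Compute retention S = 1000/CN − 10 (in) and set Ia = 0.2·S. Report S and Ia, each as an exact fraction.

S = 500/189 in ≈ 2.646 in; Ia = 100/189 in ≈ 0.529 in

Adjust CN=90 to AMC I: 4.2·90/(10 − 0.058·90) → 378 ÷ (239/50) = 18900/239 ≈ 79.079
Retention S: 1000/CN − 10 with CN=79.079 → S = 500/189 ≈ 2.646 in
Ia = 0.2S: 0.2·2.646 = 0.529 in (exactly 100/189)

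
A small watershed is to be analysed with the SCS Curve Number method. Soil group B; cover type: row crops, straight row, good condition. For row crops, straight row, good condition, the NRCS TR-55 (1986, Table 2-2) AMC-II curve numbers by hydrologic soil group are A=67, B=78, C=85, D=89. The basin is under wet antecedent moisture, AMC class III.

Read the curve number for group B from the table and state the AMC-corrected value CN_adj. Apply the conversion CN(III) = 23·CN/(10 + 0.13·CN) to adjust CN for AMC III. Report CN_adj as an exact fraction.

NRCS table: row crops, straight row, good condition, soil group B → CN(II) = 78
Adjust CN=78 to AMC III: 23·78/(10 + 0.13·78) → 1794 ÷ (1007/50) = 89700/1007 ≈ 89.076

CN_adj = 89700/1007 ≈ 89.076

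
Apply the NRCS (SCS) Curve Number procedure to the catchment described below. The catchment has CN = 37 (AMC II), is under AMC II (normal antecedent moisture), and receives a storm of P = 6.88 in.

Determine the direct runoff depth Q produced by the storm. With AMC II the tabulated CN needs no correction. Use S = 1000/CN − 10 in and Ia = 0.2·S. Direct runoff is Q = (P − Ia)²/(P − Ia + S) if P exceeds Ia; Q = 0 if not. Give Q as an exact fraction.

CN(II) = 37; AMC II needs no correction.
Retention S: 1000/CN − 10 with CN=37.000 → S = 630/37 ≈ 17.027 in
Ia = 0.2·(630/37) = 126/37 in ≈ 3.405 in
P − Ia = 6.880 − 3.405 = 3214/925 ≈ 3.475 in (> 0, runoff occurs)
Runoff Q = (P−Ia)²/(P−Ia+S) = (3.475)²/(3.475+17.027) = 2582449/4385425 ≈ 0.589 in

Q = 2582449/4385425 in ≈ 0.589 in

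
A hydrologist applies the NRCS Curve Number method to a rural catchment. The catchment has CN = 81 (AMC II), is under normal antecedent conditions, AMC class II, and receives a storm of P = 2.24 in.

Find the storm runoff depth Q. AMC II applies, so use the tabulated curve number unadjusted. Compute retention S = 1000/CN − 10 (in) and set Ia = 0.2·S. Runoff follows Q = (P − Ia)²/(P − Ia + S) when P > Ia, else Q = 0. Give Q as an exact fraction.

Q = 3214849/4220100 in ≈ 0.762 in

AMC II — tabulated CN = 81 applies directly.
Retention S: 1000/CN − 10 with CN=81.000 → S = 190/81 ≈ 2.346 in
Ia = 0.2·(190/81) = 38/81 in ≈ 0.469 in
Since P=2.240 > Ia=0.469: effective rainfall P−Ia = 3586/2025 in
Q = (3586/2025)²/((3586/2025) + 190/81) = (12859396/4100625)/(8336/2025) = 3214849/4220100 in ≈ 0.762 in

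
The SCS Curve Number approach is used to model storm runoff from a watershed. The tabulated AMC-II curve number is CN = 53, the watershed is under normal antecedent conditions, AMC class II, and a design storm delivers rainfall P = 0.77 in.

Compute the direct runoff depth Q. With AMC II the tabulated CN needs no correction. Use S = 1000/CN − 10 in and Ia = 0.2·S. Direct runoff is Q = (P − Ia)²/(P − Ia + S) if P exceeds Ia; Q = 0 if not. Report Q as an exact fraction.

CN(II) = 53; AMC II needs no correction.
S = 1000/53 − 10 = 470/53 in ≈ 8.868 in
Initial abstraction Ia = S/5 = (470/53)/5 = 94/53 ≈ 1.774 in
P = 0.770 ≤ Ia = 1.774 in: entire storm abstracted, Q = 0.

Q = 0 in ≈ 0.000 in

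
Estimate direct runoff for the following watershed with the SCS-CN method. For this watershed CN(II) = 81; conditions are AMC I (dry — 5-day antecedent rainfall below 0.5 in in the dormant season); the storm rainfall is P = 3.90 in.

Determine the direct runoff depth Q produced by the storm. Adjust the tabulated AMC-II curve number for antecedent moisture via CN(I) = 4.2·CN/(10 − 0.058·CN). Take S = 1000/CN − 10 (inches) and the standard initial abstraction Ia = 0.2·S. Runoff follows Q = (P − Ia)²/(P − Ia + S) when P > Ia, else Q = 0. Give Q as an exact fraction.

Q = 2240980921/2421186390 in ≈ 0.926 in

Dry (AMC I): CN(I) = 4.2·81/(10 − 0.058·81) = (1701/5)/(2651/500) = 170100/2651 ≈ 64.164
Retention S: 1000/CN − 10 with CN=64.164 → S = 9500/1701 ≈ 5.585 in
Ia = 0.2·(9500/1701) = 1900/1701 in ≈ 1.117 in
Excess rainfall: 3.900 − 1.117 = 2.783 in; P > Ia so Q > 0
Q = (47339/17010)²/((47339/17010) + 9500/1701) = (2240980921/289340100)/(142339/17010) = 2240980921/2421186390 in ≈ 0.926 in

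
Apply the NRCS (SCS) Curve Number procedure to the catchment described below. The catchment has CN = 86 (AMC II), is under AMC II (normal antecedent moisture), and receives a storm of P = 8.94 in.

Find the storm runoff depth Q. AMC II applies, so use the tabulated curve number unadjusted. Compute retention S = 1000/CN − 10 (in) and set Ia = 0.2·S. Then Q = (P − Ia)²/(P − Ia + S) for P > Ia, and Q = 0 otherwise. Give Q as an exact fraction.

Q = 343027441/47345150 in ≈ 7.245 in

Average conditions: CN = 86 (no AMC adjustment).
Max retention: S = 1000/86 − 10 = 70/43 in (≈ 1.628 in)
Ia = 0.2·(70/43) = 14/43 in ≈ 0.326 in
P − Ia = 8.940 − 0.326 = 18521/2150 ≈ 8.614 in (> 0, runoff occurs)
Q = (18521/2150)²/((18521/2150) + 70/43) = (343027441/4622500)/(22021/2150) = 343027441/47345150 in ≈ 7.245 in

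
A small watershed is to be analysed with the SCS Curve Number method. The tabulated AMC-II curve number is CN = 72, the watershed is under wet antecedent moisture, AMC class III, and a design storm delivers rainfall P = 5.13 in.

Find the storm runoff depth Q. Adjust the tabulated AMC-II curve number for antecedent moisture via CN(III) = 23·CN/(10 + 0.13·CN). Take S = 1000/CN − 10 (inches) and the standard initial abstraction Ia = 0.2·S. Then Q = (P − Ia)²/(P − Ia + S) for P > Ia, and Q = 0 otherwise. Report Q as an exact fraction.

Q = 9838854481/2777753700 in ≈ 3.542 in

CN(III) from CN(II)=72: (23·72)/(10 + 0.13·72) = 10350/121 ≈ 85.537
Max retention: S = 1000/(10350/121) − 10 = 350/207 in (≈ 1.691 in)
Ia = 0.2·(350/207) = 70/207 in ≈ 0.338 in
Excess rainfall: 5.130 − 0.338 = 4.792 in; P > Ia so Q > 0
Runoff Q = (P−Ia)²/(P−Ia+S) = (4.792)²/(4.792+1.691) = 9838854481/2777753700 ≈ 3.542 in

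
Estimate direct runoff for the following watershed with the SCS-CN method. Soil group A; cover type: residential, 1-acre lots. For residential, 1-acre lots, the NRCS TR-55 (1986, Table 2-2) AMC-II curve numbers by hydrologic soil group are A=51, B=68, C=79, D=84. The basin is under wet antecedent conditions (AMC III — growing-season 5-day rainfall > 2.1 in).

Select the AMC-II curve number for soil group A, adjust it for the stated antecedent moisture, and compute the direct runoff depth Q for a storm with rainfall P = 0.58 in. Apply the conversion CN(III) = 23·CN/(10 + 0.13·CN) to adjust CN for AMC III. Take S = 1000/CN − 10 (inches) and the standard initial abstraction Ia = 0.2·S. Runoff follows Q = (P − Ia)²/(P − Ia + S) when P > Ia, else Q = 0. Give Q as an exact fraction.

NRCS table: residential, 1-acre lots, soil group A → CN(II) = 51
Adjust CN=51 to AMC III: 23·51/(10 + 0.13·51) → 1173 ÷ (1663/100) = 117300/1663 ≈ 70.535
Retention S: 1000/CN − 10 with CN=70.535 → S = 4900/1173 ≈ 4.177 in
Ia = 0.2·(4900/1173) = 980/1173 in ≈ 0.835 in
P = 0.580 ≤ Ia = 0.835 in: entire storm abstracted, Q = 0.

Q = 0 in ≈ 0.000 in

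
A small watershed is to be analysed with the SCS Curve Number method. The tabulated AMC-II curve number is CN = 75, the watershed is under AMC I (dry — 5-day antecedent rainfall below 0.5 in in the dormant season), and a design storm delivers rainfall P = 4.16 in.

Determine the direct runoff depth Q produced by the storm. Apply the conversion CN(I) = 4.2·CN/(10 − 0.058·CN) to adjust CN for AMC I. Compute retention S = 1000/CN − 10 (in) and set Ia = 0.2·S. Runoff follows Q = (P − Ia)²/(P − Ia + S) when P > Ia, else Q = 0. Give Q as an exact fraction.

CN(I) from CN(II)=75: (4.2·75)/(10 − 0.058·75) = 6300/113 ≈ 55.752
S = 1000/(6300/113) − 10 = 500/63 in ≈ 7.937 in
Ia = 0.2S: 0.2·7.937 = 1.587 in (exactly 100/63)
Excess rainfall: 4.160 − 1.587 = 2.573 in; P > Ia so Q > 0
Runoff Q = (P−Ia)²/(P−Ia+S) = (2.573)²/(2.573+7.937) = 2052338/3258675 ≈ 0.630 in

Q = 2052338/3258675 in ≈ 0.630 in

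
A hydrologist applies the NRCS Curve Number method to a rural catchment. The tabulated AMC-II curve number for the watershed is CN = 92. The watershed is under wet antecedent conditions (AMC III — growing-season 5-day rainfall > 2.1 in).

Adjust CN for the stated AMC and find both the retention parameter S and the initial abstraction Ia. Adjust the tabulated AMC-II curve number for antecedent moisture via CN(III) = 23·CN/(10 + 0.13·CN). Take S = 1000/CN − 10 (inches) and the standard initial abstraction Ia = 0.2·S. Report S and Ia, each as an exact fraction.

S = 200/529 in ≈ 0.378 in; Ia = 40/529 in ≈ 0.076 in

CN(III) from CN(II)=92: (23·92)/(10 + 0.13·92) = 52900/549 ≈ 96.357
Retention S: 1000/CN − 10 with CN=96.357 → S = 200/529 ≈ 0.378 in
Ia = 0.2·(200/529) = 40/529 in ≈ 0.076 in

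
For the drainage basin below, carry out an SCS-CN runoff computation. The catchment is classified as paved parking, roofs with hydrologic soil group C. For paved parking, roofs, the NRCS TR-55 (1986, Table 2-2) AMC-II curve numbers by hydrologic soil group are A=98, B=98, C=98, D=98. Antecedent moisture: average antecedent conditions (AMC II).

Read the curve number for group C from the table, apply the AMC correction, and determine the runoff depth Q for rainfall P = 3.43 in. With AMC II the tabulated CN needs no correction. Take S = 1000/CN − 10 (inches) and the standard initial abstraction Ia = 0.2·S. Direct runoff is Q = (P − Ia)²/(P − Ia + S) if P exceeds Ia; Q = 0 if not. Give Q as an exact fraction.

NRCS table: paved parking, roofs, soil group C → CN(II) = 98
Average conditions: CN = 98 (no AMC adjustment).
Retention S: 1000/CN − 10 with CN=98.000 → S = 10/49 ≈ 0.204 in
Initial abstraction Ia = S/5 = (10/49)/5 = 2/49 ≈ 0.041 in
P − Ia = 3.430 − 0.041 = 16607/4900 ≈ 3.389 in (> 0, runoff occurs)
Runoff Q = (P−Ia)²/(P−Ia+S) = (3.389)²/(3.389+0.204) = 275792449/86274300 ≈ 3.197 in

Q = 275792449/86274300 in ≈ 3.197 in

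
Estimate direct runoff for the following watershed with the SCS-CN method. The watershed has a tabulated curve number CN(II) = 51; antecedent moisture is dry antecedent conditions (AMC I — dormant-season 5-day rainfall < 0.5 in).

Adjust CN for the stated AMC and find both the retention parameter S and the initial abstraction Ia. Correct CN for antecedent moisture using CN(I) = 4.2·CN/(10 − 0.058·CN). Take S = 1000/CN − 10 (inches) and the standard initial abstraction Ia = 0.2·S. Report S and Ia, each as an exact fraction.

CN(I) from CN(II)=51: (4.2·51)/(10 − 0.058·51) = 15300/503 ≈ 30.417
S = 1000/(15300/503) − 10 = 3500/153 in ≈ 22.876 in
Initial abstraction Ia = S/5 = (3500/153)/5 = 700/153 ≈ 4.575 in

S = 3500/153 in ≈ 22.876 in; Ia = 700/153 in ≈ 4.575 in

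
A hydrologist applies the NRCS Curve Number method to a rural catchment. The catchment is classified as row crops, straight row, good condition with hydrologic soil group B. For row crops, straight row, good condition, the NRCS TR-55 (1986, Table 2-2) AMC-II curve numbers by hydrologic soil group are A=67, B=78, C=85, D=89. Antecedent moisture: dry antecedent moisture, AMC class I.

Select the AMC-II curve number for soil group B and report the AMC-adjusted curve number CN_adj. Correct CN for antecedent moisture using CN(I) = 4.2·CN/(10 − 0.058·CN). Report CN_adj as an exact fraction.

NRCS table: row crops, straight row, good condition, soil group B → CN(II) = 78
CN(I) from CN(II)=78: (4.2·78)/(10 − 0.058·78) = 81900/1369 ≈ 59.825

CN_adj = 81900/1369 ≈ 59.825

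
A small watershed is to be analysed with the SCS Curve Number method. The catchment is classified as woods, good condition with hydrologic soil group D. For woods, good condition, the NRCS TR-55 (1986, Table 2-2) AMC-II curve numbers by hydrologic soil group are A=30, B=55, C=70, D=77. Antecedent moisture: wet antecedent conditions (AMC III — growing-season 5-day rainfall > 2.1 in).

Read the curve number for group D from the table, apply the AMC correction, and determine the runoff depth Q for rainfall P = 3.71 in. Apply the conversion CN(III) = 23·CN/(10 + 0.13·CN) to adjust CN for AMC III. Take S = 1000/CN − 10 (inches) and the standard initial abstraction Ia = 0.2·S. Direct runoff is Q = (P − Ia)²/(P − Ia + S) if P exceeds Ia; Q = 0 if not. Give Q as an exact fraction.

Q = 705805489/281565900 in ≈ 2.507 in

NRCS table: woods, good condition, soil group D → CN(II) = 77
CN(III) from CN(II)=77: (23·77)/(10 + 0.13·77) = 7700/87 ≈ 88.506
Max retention: S = 1000/(7700/87) − 10 = 100/77 in (≈ 1.299 in)
Ia = 0.2S: 0.2·1.299 = 0.260 in (exactly 20/77)
P − Ia = 3.710 − 0.260 = 26567/7700 ≈ 3.450 in (> 0, runoff occurs)
Q: (26567/7700)² ÷ (36567/7700) = 705805489/281565900 in (≈ 2.507 in)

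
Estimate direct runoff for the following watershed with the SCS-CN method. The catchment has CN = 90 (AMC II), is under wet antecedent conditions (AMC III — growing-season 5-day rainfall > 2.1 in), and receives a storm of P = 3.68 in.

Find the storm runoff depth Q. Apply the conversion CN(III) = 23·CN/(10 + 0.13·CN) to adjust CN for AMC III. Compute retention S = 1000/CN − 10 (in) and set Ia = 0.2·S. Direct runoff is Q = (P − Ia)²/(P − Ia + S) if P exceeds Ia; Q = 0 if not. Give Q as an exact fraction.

Q = 85969984/27225675 in ≈ 3.158 in

CN(III) from CN(II)=90: (23·90)/(10 + 0.13·90) = 20700/217 ≈ 95.392
S = 1000/(20700/217) − 10 = 100/207 in ≈ 0.483 in
Ia = 0.2S: 0.2·0.483 = 0.097 in (exactly 20/207)
Since P=3.680 > Ia=0.097: effective rainfall P−Ia = 18544/5175 in
Runoff Q = (P−Ia)²/(P−Ia+S) = (3.583)²/(3.583+0.483) = 85969984/27225675 ≈ 3.158 in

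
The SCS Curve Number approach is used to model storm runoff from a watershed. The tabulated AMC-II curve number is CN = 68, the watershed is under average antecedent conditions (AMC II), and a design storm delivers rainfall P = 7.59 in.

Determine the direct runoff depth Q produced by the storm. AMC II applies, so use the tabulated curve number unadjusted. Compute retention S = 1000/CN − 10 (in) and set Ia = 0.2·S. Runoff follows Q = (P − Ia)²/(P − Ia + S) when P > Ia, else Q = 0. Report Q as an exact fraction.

Q = 127757809/32815100 in ≈ 3.893 in

CN(II) = 68; AMC II needs no correction.
S = 1000/68 − 10 = 80/17 in ≈ 4.706 in
Initial abstraction Ia = S/5 = (80/17)/5 = 16/17 ≈ 0.941 in
Since P=7.590 > Ia=0.941: effective rainfall P−Ia = 11303/1700 in
Runoff Q = (P−Ia)²/(P−Ia+S) = (6.649)²/(6.649+4.706) = 127757809/32815100 ≈ 3.893 in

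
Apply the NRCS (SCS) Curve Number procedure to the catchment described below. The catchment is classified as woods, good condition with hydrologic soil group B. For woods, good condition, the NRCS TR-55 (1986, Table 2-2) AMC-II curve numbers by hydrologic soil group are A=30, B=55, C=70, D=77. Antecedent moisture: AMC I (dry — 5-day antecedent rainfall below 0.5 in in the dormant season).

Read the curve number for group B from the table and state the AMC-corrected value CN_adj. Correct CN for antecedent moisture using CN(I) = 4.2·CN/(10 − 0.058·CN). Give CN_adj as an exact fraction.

CN_adj = 7700/227 ≈ 33.921

NRCS table: woods, good condition, soil group B → CN(II) = 55
Dry (AMC I): CN(I) = 4.2·55/(10 − 0.058·55) = 231/(681/100) = 7700/227 ≈ 33.921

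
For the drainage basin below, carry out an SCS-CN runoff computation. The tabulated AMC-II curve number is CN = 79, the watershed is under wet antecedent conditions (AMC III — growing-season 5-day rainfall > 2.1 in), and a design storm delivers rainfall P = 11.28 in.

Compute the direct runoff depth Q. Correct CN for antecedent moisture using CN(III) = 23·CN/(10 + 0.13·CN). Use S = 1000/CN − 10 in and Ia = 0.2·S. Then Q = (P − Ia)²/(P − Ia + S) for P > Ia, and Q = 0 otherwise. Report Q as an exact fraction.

Q = 41982931206/4197224575 in ≈ 10.003 in

Adjust CN=79 to AMC III: 23·79/(10 + 0.13·79) → 1817 ÷ (2027/100) = 181700/2027 ≈ 89.640
Max retention: S = 1000/(181700/2027) − 10 = 2100/1817 in (≈ 1.156 in)
Ia = 0.2·(2100/1817) = 420/1817 in ≈ 0.231 in
P − Ia = 11.280 − 0.231 = 501894/45425 ≈ 11.049 in (> 0, runoff occurs)
Q: (501894/45425)² ÷ (554394/45425) = 41982931206/4197224575 in (≈ 10.003 in)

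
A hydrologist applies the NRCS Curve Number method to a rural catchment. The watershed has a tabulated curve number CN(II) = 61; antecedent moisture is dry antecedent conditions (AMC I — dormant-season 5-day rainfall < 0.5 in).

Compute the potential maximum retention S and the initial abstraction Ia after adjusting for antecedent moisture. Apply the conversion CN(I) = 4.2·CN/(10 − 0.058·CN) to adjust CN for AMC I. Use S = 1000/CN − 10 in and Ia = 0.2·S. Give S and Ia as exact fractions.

S = 6500/427 in ≈ 15.222 in; Ia = 1300/427 in ≈ 3.044 in

Adjust CN=61 to AMC I: 4.2·61/(10 − 0.058·61) → (1281/5) ÷ (3231/500) = 42700/1077 ≈ 39.647
Max retention: S = 1000/(42700/1077) − 10 = 6500/427 in (≈ 15.222 in)
Ia = 0.2S: 0.2·15.222 = 3.044 in (exactly 1300/427)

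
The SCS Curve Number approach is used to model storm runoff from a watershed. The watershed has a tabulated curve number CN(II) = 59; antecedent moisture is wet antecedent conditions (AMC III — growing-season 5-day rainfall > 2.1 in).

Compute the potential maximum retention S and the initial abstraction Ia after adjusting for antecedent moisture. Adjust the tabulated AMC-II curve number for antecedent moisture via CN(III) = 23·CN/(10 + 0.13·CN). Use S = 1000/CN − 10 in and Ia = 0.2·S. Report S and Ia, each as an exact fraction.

CN(III) from CN(II)=59: (23·59)/(10 + 0.13·59) = 135700/1767 ≈ 76.797
S = 1000/(135700/1767) − 10 = 4100/1357 in ≈ 3.021 in
Ia = 0.2S: 0.2·3.021 = 0.604 in (exactly 820/1357)

S = 4100/1357 in ≈ 3.021 in; Ia = 820/1357 in ≈ 0.604 in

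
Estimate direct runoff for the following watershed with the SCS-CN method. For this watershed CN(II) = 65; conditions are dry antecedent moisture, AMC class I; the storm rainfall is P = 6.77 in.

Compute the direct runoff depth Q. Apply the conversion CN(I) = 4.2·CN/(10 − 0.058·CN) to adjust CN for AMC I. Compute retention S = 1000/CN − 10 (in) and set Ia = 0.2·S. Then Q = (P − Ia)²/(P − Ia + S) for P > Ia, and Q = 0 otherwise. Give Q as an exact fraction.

Q = 269058409/258971700 in ≈ 1.039 in

Adjust CN=65 to AMC I: 4.2·65/(10 − 0.058·65) → 273 ÷ (623/100) = 3900/89 ≈ 43.820
Retention S: 1000/CN − 10 with CN=43.820 → S = 500/39 ≈ 12.821 in
Ia = 0.2·(500/39) = 100/39 in ≈ 2.564 in
Since P=6.770 > Ia=2.564: effective rainfall P−Ia = 16403/3900 in
Q = (16403/3900)²/((16403/3900) + 500/39) = (269058409/15210000)/(66403/3900) = 269058409/258971700 in ≈ 1.039 in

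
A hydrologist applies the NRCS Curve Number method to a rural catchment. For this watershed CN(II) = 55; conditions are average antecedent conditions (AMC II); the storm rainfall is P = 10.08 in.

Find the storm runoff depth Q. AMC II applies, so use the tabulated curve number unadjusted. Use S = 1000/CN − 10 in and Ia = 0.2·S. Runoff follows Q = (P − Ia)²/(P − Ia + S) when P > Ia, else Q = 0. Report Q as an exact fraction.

CN(II) = 55; AMC II needs no correction.
S = 1000/55 − 10 = 90/11 in ≈ 8.182 in
Initial abstraction Ia = S/5 = (90/11)/5 = 18/11 ≈ 1.636 in
Excess rainfall: 10.080 − 1.636 = 8.444 in; P > Ia so Q > 0
Q: (2322/275)² ÷ (4572/275) = 149769/34925 in (≈ 4.288 in)

Q = 149769/34925 in ≈ 4.288 in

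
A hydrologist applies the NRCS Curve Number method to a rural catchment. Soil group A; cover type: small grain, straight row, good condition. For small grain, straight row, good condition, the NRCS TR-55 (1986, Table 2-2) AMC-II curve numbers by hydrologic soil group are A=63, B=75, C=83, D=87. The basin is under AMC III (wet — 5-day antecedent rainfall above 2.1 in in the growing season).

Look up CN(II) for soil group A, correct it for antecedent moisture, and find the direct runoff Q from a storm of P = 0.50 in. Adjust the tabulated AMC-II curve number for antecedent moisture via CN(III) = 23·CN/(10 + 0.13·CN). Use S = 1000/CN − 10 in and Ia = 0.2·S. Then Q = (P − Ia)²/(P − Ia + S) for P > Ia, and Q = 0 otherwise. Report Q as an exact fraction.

Q = 0 in ≈ 0.000 in

NRCS table: small grain, straight row, good condition, soil group A → CN(II) = 63
Wet (AMC III): CN(III) = 23·63/(10 + 0.13·63) = 1449/(1819/100) = 144900/1819 ≈ 79.659
Retention S: 1000/CN − 10 with CN=79.659 → S = 3700/1449 ≈ 2.553 in
Ia = 0.2·(3700/1449) = 740/1449 in ≈ 0.511 in
P = 0.500 ≤ Ia = 0.511 in: entire storm abstracted, Q = 0.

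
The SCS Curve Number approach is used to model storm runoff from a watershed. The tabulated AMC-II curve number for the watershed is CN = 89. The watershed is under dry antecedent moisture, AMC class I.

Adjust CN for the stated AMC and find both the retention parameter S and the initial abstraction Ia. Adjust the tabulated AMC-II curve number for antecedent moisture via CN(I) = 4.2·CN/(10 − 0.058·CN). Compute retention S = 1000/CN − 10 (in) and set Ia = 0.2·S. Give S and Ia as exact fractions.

Adjust CN=89 to AMC I: 4.2·89/(10 − 0.058·89) → (1869/5) ÷ (2419/500) = 186900/2419 ≈ 77.263
Max retention: S = 1000/(186900/2419) − 10 = 5500/1869 in (≈ 2.943 in)
Ia = 0.2·(5500/1869) = 1100/1869 in ≈ 0.589 in

S = 5500/1869 in ≈ 2.943 in; Ia = 1100/1869 in ≈ 0.589 in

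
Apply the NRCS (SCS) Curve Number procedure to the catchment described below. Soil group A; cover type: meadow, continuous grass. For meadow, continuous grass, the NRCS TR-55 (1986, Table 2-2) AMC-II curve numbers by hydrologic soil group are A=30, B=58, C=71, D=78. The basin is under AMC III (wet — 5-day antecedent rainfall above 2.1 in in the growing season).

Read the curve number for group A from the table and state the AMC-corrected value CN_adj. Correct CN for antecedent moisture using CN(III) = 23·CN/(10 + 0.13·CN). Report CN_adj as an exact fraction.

CN_adj = 6900/139 ≈ 49.640

NRCS table: meadow, continuous grass, soil group A → CN(II) = 30
Adjust CN=30 to AMC III: 23·30/(10 + 0.13·30) → 690 ÷ (139/10) = 6900/139 ≈ 49.640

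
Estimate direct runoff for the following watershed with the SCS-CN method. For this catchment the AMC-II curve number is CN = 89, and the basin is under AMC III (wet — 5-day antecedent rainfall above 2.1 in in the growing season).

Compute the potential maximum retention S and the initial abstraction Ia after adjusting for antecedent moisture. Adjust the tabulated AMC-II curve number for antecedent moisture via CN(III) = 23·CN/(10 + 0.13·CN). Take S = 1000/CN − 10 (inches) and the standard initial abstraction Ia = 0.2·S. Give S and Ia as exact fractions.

S = 1100/2047 in ≈ 0.537 in; Ia = 220/2047 in ≈ 0.107 in

Adjust CN=89 to AMC III: 23·89/(10 + 0.13·89) → 2047 ÷ (2157/100) = 204700/2157 ≈ 94.900
Max retention: S = 1000/(204700/2157) − 10 = 1100/2047 in (≈ 0.537 in)
Ia = 0.2S: 0.2·0.537 = 0.107 in (exactly 220/2047)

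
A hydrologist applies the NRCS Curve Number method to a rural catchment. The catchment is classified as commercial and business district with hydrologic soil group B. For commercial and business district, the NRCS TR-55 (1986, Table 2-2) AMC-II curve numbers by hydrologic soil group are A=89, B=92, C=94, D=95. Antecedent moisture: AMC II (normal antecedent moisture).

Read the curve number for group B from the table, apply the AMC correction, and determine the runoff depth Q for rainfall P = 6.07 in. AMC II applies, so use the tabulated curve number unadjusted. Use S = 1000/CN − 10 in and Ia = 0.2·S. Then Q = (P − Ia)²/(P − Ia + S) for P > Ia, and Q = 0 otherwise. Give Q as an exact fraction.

NRCS table: commercial and business district, soil group B → CN(II) = 92
AMC II — tabulated CN = 92 applies directly.
Retention S: 1000/CN − 10 with CN=92.000 → S = 20/23 ≈ 0.870 in
Ia = 0.2S: 0.2·0.870 = 0.174 in (exactly 4/23)
Excess rainfall: 6.070 − 0.174 = 5.896 in; P > Ia so Q > 0
Runoff Q = (P−Ia)²/(P−Ia+S) = (5.896)²/(5.896+0.870) = 183900721/35790300 ≈ 5.138 in

Q = 183900721/35790300 in ≈ 5.138 in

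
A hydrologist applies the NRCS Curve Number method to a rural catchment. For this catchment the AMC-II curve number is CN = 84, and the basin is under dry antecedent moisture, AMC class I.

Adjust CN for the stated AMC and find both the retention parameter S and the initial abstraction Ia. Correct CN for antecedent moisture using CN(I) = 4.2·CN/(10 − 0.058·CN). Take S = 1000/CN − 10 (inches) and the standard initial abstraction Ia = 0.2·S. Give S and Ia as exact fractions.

Adjust CN=84 to AMC I: 4.2·84/(10 − 0.058·84) → (1764/5) ÷ (641/125) = 44100/641 ≈ 68.799
Max retention: S = 1000/(44100/641) − 10 = 2000/441 in (≈ 4.535 in)
Ia = 0.2S: 0.2·4.535 = 0.907 in (exactly 400/441)

S = 2000/441 in ≈ 4.535 in; Ia = 400/441 in ≈ 0.907 in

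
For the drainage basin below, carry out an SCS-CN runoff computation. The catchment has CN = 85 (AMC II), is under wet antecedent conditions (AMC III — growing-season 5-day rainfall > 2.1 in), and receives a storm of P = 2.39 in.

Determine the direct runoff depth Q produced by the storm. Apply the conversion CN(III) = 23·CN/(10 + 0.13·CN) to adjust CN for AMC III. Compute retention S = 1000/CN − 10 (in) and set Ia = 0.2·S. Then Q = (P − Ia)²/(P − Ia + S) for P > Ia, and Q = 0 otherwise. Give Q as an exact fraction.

CN(III) from CN(II)=85: (23·85)/(10 + 0.13·85) = 39100/421 ≈ 92.874
S = 1000/(39100/421) − 10 = 300/391 in ≈ 0.767 in
Ia = 0.2·(300/391) = 60/391 in ≈ 0.153 in
Since P=2.390 > Ia=0.153: effective rainfall P−Ia = 87449/39100 in
Q = (87449/39100)²/((87449/39100) + 300/391) = (7647327601/1528810000)/(117449/39100) = 7647327601/4592255900 in ≈ 1.665 in

Q = 7647327601/4592255900 in ≈ 1.665 in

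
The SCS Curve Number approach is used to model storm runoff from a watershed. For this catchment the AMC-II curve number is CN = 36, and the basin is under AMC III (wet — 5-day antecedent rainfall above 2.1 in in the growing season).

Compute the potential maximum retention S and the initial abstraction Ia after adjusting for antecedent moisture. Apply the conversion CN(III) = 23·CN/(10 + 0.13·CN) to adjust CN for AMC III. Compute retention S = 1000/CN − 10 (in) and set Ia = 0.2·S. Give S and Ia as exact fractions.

S = 1600/207 in ≈ 7.729 in; Ia = 320/207 in ≈ 1.546 in

Wet (AMC III): CN(III) = 23·36/(10 + 0.13·36) = 828/(367/25) = 20700/367 ≈ 56.403
Max retention: S = 1000/(20700/367) − 10 = 1600/207 in (≈ 7.729 in)
Initial abstraction Ia = S/5 = (1600/207)/5 = 320/207 ≈ 1.546 in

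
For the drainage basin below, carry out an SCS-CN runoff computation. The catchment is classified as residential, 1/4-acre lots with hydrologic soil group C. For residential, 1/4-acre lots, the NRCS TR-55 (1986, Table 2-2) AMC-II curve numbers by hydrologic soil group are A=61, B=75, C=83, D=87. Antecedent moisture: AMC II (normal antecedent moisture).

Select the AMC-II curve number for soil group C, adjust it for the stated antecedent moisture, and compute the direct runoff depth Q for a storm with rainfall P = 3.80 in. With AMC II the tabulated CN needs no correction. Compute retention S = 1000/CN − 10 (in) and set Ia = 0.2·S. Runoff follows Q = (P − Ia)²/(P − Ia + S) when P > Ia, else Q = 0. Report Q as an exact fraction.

NRCS table: residential, 1/4-acre lots, soil group C → CN(II) = 83
Average conditions: CN = 83 (no AMC adjustment).
Retention S: 1000/CN − 10 with CN=83.000 → S = 170/83 ≈ 2.048 in
Initial abstraction Ia = S/5 = (170/83)/5 = 34/83 ≈ 0.410 in
P − Ia = 3.800 − 0.410 = 1407/415 ≈ 3.390 in (> 0, runoff occurs)
Q = (1407/415)²/((1407/415) + 170/83) = (1979649/172225)/(2257/415) = 1979649/936655 in ≈ 2.114 in

Q = 1979649/936655 in ≈ 2.114 in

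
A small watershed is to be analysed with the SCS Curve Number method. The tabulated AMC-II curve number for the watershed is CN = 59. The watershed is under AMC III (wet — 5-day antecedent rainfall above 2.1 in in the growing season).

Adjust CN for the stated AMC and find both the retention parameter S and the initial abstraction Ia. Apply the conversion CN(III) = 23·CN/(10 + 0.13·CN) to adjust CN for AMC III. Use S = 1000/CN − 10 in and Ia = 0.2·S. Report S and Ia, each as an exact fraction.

S = 4100/1357 in ≈ 3.021 in; Ia = 820/1357 in ≈ 0.604 in

Adjust CN=59 to AMC III: 23·59/(10 + 0.13·59) → 1357 ÷ (1767/100) = 135700/1767 ≈ 76.797
Retention S: 1000/CN − 10 with CN=76.797 → S = 4100/1357 ≈ 3.021 in
Initial abstraction Ia = S/5 = (4100/1357)/5 = 820/1357 ≈ 0.604 in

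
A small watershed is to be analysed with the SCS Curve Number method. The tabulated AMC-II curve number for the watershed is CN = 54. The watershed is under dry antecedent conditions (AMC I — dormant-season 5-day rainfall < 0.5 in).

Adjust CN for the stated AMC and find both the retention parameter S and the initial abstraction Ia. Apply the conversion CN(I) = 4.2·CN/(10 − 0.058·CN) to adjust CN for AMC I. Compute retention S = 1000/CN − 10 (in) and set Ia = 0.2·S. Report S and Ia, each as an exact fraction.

S = 11500/567 in ≈ 20.282 in; Ia = 2300/567 in ≈ 4.056 in

Dry (AMC I): CN(I) = 4.2·54/(10 − 0.058·54) = (1134/5)/(1717/250) = 56700/1717 ≈ 33.023
Max retention: S = 1000/(56700/1717) − 10 = 11500/567 in (≈ 20.282 in)
Initial abstraction Ia = S/5 = (11500/567)/5 = 2300/567 ≈ 4.056 in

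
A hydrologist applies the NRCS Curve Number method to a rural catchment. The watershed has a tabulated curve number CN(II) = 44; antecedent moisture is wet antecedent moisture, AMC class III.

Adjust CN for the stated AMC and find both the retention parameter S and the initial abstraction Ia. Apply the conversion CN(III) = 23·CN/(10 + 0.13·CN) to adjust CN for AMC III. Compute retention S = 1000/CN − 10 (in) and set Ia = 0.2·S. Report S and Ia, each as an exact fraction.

CN(III) from CN(II)=44: (23·44)/(10 + 0.13·44) = 25300/393 ≈ 64.377
Max retention: S = 1000/(25300/393) − 10 = 1400/253 in (≈ 5.534 in)
Initial abstraction Ia = S/5 = (1400/253)/5 = 280/253 ≈ 1.107 in

S = 1400/253 in ≈ 5.534 in; Ia = 280/253 in ≈ 1.107 in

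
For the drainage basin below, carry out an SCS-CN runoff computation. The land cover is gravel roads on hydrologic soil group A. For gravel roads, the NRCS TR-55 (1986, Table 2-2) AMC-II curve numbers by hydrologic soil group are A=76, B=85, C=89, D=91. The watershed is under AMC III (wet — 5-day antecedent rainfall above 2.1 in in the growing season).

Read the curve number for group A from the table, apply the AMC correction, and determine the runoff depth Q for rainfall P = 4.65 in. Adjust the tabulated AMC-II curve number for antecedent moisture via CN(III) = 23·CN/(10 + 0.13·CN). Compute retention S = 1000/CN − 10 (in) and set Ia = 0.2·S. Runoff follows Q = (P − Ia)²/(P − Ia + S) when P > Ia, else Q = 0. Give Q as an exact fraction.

NRCS table: gravel roads, soil group A → CN(II) = 76
Adjust CN=76 to AMC III: 23·76/(10 + 0.13·76) → 1748 ÷ (497/25) = 43700/497 ≈ 87.928
Max retention: S = 1000/(43700/497) − 10 = 600/437 in (≈ 1.373 in)
Initial abstraction Ia = S/5 = (600/437)/5 = 120/437 ≈ 0.275 in
Excess rainfall: 4.650 − 0.275 = 4.375 in; P > Ia so Q > 0
Q: (38241/8740)² ÷ (50241/8740) = 487458027/146368780 in (≈ 3.330 in)

Q = 487458027/146368780 in ≈ 3.330 in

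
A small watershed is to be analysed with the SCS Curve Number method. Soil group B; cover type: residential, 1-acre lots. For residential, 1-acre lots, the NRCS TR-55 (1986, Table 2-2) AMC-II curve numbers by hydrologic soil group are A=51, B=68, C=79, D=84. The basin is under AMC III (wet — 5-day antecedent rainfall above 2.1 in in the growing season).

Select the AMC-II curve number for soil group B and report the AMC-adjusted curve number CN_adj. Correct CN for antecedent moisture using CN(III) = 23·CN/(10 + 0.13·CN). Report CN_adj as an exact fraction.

NRCS table: residential, 1-acre lots, soil group B → CN(II) = 68
CN(III) from CN(II)=68: (23·68)/(10 + 0.13·68) = 39100/471 ≈ 83.015

CN_adj = 39100/471 ≈ 83.015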